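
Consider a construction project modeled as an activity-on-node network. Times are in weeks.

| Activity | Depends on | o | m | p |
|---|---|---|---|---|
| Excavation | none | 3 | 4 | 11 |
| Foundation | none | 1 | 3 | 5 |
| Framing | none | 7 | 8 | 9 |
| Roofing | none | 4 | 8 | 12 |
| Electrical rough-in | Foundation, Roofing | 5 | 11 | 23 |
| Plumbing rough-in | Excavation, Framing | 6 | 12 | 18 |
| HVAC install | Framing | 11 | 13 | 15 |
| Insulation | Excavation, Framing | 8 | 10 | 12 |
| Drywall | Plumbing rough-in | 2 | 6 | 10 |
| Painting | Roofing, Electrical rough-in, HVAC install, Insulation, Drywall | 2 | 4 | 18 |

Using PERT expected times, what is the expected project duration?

te_Excavation = (3 + 4·4 + 11)/6 = 30/6 = 5
te_Foundation = (1 + 4·3 + 5)/6 = 18/6 = 3
te_Framing = (7 + 4·8 + 9)/6 = 48/6 = 8
te_Roofing = (4 + 4·8 + 12)/6 = 48/6 = 8
te_Electrical rough-in = (5 + 4·11 + 23)/6 = 72/6 = 12
te_Plumbing rough-in = (6 + 4·12 + 18)/6 = 72/6 = 12
te_HVAC install = (11 + 4·13 + 15)/6 = 78/6 = 13
te_Insulation = (8 + 4·10 + 12)/6 = 60/6 = 10
te_Drywall = (2 + 4·6 + 10)/6 = 36/6 = 6
te_Painting = (2 + 4·4 + 18)/6 = 36/6 = 6

Forward pass:
ES_Excavation = 0; EF_Excavation = 5
ES_Foundation = 0; EF_Foundation = 3
ES_Framing = 0; EF_Framing = 8
ES_Roofing = 0; EF_Roofing = 8
ES_Electrical rough-in = max(EF_Foundation=3, EF_Roofing=8) = 8; EF_Electrical rough-in = 8+12 = 20
ES_Plumbing rough-in = max(EF_Excavation=5, EF_Framing=8) = 8; EF_Plumbing rough-in = 8+12 = 20
ES_HVAC install = 8; EF_HVAC install = 8+13 = 21
ES_Insulation = max(EF_Excavation=5, EF_Framing=8) = 8; EF_Insulation = 8+10 = 18
ES_Drywall = 20; EF_Drywall = 20+6 = 26
ES_Painting = max(EF_Roofing=8, EF_Electrical rough-in=20, EF_HVAC install=21, EF_Insulation=18, EF_Drywall=26) = 26; EF_Painting = 26+6 = 32
Expected project duration μ = 32 weeks. Critical path: Framing → Plumbing rough-in → Drywall → Painting.

32 weeks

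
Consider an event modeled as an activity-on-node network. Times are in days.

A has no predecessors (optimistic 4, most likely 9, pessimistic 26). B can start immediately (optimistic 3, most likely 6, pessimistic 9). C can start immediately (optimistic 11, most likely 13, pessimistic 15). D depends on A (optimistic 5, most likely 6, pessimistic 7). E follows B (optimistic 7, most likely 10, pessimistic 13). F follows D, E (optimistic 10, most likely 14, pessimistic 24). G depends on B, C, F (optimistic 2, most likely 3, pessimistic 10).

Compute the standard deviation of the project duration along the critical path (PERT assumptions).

te_A = (4 + 4·9 + 26)/6 = 66/6 = 11; σ²_A = ((26−4)/6)² = 13.444
te_B = (3 + 4·6 + 9)/6 = 36/6 = 6; σ²_B = ((9−3)/6)² = 1.000
te_C = (11 + 4·13 + 15)/6 = 78/6 = 13; σ²_C = ((15−11)/6)² = 0.444
te_D = (5 + 4·6 + 7)/6 = 36/6 = 6; σ²_D = ((7−5)/6)² = 0.111
te_E = (7 + 4·10 + 13)/6 = 60/6 = 10; σ²_E = ((13−7)/6)² = 1.000
te_F = (10 + 4·14 + 24)/6 = 90/6 = 15; σ²_F = ((24−10)/6)² = 5.444
te_G = (2 + 4·3 + 10)/6 = 24/6 = 4; σ²_G = ((10−2)/6)² = 1.778

Forward pass:
ES_A = 0; EF_A = 11
ES_B = 0; EF_B = 6
ES_C = 0; EF_C = 13
ES_D = 11; EF_D = 11+6 = 17
ES_E = 6; EF_E = 6+10 = 16
ES_F = max(EF_D=17, EF_E=16) = 17; EF_F = 17+15 = 32
ES_G = max(EF_B=6, EF_C=13, EF_F=32) = 32; EF_G = 32+4 = 36
Expected project duration μ = 36 days. Critical path: A → D → F → G.

Variance along critical path = 13.444 + 0.111 + 5.444 + 1.778 = 20.778
σ = √20.778 = 4.558 days

4.56 days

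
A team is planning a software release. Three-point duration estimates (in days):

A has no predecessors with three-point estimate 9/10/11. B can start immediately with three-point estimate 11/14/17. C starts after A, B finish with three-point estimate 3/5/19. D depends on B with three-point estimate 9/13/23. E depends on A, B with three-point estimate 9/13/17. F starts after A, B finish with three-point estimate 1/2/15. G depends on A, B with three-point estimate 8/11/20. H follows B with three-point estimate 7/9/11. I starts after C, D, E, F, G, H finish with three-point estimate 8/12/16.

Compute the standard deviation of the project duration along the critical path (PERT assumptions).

2.87 days

te_A = (9 + 4·10 + 11)/6 = 60/6 = 10; σ²_A = ((11−9)/6)² = 0.111
te_B = (11 + 4·14 + 17)/6 = 84/6 = 14; σ²_B = ((17−11)/6)² = 1.000
te_C = (3 + 4·5 + 19)/6 = 42/6 = 7; σ²_C = ((19−3)/6)² = 7.111
te_D = (9 + 4·13 + 23)/6 = 84/6 = 14; σ²_D = ((23−9)/6)² = 5.444
te_E = (9 + 4·13 + 17)/6 = 78/6 = 13; σ²_E = ((17−9)/6)² = 1.778
te_F = (1 + 4·2 + 15)/6 = 24/6 = 4; σ²_F = ((15−1)/6)² = 5.444
te_G = (8 + 4·11 + 20)/6 = 72/6 = 12; σ²_G = ((20−8)/6)² = 4.000
te_H = (7 + 4·9 + 11)/6 = 54/6 = 9; σ²_H = ((11−7)/6)² = 0.444
te_I = (8 + 4·12 + 16)/6 = 72/6 = 12; σ²_I = ((16−8)/6)² = 1.778

Forward pass:
ES_A = 0; EF_A = 10
ES_B = 0; EF_B = 14
ES_C = max(EF_A=10, EF_B=14) = 14; EF_C = 14+7 = 21
ES_D = 14; EF_D = 14+14 = 28
ES_E = max(EF_A=10, EF_B=14) = 14; EF_E = 14+13 = 27
ES_F = max(EF_A=10, EF_B=14) = 14; EF_F = 14+4 = 18
ES_G = max(EF_A=10, EF_B=14) = 14; EF_G = 14+12 = 26
ES_H = 14; EF_H = 14+9 = 23
ES_I = max(EF_C=21, EF_D=28, EF_E=27, EF_F=18, EF_G=26, EF_H=23) = 28; EF_I = 28+12 = 40
Expected project duration μ = 40 days. Critical path: B → D → I.

Variance along critical path = 1.000 + 5.444 + 1.778 = 8.222
σ = √8.222 = 2.867 days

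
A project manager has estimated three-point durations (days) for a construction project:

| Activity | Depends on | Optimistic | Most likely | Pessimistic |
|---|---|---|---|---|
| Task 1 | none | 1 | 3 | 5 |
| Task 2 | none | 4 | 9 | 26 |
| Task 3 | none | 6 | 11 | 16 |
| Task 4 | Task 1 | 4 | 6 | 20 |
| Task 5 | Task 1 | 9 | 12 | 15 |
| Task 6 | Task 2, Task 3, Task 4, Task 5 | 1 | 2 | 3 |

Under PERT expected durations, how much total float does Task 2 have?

te_Task 1 = (1 + 4·3 + 5)/6 = 18/6 = 3
te_Task 2 = (4 + 4·9 + 26)/6 = 66/6 = 11
te_Task 3 = (6 + 4·11 + 16)/6 = 66/6 = 11
te_Task 4 = (4 + 4·6 + 20)/6 = 48/6 = 8
te_Task 5 = (9 + 4·12 + 15)/6 = 72/6 = 12
te_Task 6 = (1 + 4·2 + 3)/6 = 12/6 = 2

Forward pass:
ES_Task 1 = 0; EF_Task 1 = 3
ES_Task 2 = 0; EF_Task 2 = 11
ES_Task 3 = 0; EF_Task 3 = 11
ES_Task 4 = 3; EF_Task 4 = 3+8 = 11
ES_Task 5 = 3; EF_Task 5 = 3+12 = 15
ES_Task 6 = max(EF_Task 2=11, EF_Task 3=11, EF_Task 4=11, EF_Task 5=15) = 15; EF_Task 6 = 15+2 = 17
Expected project duration μ = 17 days. Critical path: Task 1 → Task 5 → Task 6.

Backward pass:
LF_Task 6 = 17; LS_Task 6 = 17−2 = 15
LF_Task 5 = LS_Task 6 = 15; LS_Task 5 = 15−12 = 3
LF_Task 4 = LS_Task 6 = 15; LS_Task 4 = 15−8 = 7
LF_Task 3 = LS_Task 6 = 15; LS_Task 3 = 15−11 = 4
LF_Task 2 = LS_Task 6 = 15; LS_Task 2 = 15−11 = 4
LF_Task 1 = min(LS_Task 4=7, LS_Task 5=3) = 3; LS_Task 1 = 3−3 = 0
Slack_Task 2 = LS_Task 2 − ES_Task 2 = 4 − 0 = 4

4 days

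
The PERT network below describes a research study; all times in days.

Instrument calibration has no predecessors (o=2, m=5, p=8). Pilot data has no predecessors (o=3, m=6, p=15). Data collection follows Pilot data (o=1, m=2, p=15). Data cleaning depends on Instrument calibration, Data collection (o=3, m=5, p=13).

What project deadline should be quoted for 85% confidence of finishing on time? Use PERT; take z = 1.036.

te_Instrument calibration = (2 + 4·5 + 8)/6 = 30/6 = 5; σ²_Instrument calibration = ((8−2)/6)² = 1.000
te_Pilot data = (3 + 4·6 + 15)/6 = 42/6 = 7; σ²_Pilot data = ((15−3)/6)² = 4.000
te_Data collection = (1 + 4·2 + 15)/6 = 24/6 = 4; σ²_Data collection = ((15−1)/6)² = 5.444
te_Data cleaning = (3 + 4·5 + 13)/6 = 36/6 = 6; σ²_Data cleaning = ((13−3)/6)² = 2.778

Forward pass:
ES_Instrument calibration = 0; EF_Instrument calibration = 5
ES_Pilot data = 0; EF_Pilot data = 7
ES_Data collection = 7; EF_Data collection = 7+4 = 11
ES_Data cleaning = max(EF_Instrument calibration=5, EF_Data collection=11) = 11; EF_Data cleaning = 11+6 = 17
Expected project duration μ = 17 days. Critical path: Pilot data → Data collection → Data cleaning.

Variance along critical path = 4.000 + 5.444 + 2.778 = 12.222; σ = 3.496 days.
D = μ + z·σ = 17 + 1.036·3.496 = 20.6 days

20.6 days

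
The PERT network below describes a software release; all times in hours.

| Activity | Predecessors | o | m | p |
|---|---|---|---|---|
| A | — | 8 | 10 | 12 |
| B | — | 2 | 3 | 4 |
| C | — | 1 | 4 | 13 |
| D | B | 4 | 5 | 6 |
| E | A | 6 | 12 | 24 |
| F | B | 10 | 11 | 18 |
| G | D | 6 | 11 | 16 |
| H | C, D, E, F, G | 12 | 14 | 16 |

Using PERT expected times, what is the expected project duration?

37 hours

te_A = (8 + 4·10 + 12)/6 = 60/6 = 10
te_B = (2 + 4·3 + 4)/6 = 18/6 = 3
te_C = (1 + 4·4 + 13)/6 = 30/6 = 5
te_D = (4 + 4·5 + 6)/6 = 30/6 = 5
te_E = (6 + 4·12 + 24)/6 = 78/6 = 13
te_F = (10 + 4·11 + 18)/6 = 72/6 = 12
te_G = (6 + 4·11 + 16)/6 = 66/6 = 11
te_H = (12 + 4·14 + 16)/6 = 84/6 = 14

Forward pass:
ES_A = 0; EF_A = 10
ES_B = 0; EF_B = 3
ES_C = 0; EF_C = 5
ES_D = 3; EF_D = 3+5 = 8
ES_E = 10; EF_E = 10+13 = 23
ES_F = 3; EF_F = 3+12 = 15
ES_G = 8; EF_G = 8+11 = 19
ES_H = max(EF_C=5, EF_D=8, EF_E=23, EF_F=15, EF_G=19) = 23; EF_H = 23+14 = 37
Expected project duration μ = 37 hours. Critical path: A → E → H.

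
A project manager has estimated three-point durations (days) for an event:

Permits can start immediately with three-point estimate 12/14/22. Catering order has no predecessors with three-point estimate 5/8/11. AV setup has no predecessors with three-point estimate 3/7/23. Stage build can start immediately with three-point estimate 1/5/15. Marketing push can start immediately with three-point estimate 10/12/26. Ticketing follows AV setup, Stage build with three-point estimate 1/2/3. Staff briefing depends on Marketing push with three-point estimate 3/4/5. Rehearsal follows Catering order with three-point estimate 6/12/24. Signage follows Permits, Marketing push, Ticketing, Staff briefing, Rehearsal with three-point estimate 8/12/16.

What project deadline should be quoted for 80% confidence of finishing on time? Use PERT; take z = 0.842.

35.9 days

te_Permits = (12 + 4·14 + 22)/6 = 90/6 = 15; σ²_Permits = ((22−12)/6)² = 2.778
te_Catering order = (5 + 4·8 + 11)/6 = 48/6 = 8; σ²_Catering order = ((11−5)/6)² = 1.000
te_AV setup = (3 + 4·7 + 23)/6 = 54/6 = 9; σ²_AV setup = ((23−3)/6)² = 11.111
te_Stage build = (1 + 4·5 + 15)/6 = 36/6 = 6; σ²_Stage build = ((15−1)/6)² = 5.444
te_Marketing push = (10 + 4·12 + 26)/6 = 84/6 = 14; σ²_Marketing push = ((26−10)/6)² = 7.111
te_Ticketing = (1 + 4·2 + 3)/6 = 12/6 = 2; σ²_Ticketing = ((3−1)/6)² = 0.111
te_Staff briefing = (3 + 4·4 + 5)/6 = 24/6 = 4; σ²_Staff briefing = ((5−3)/6)² = 0.111
te_Rehearsal = (6 + 4·12 + 24)/6 = 78/6 = 13; σ²_Rehearsal = ((24−6)/6)² = 9.000
te_Signage = (8 + 4·12 + 16)/6 = 72/6 = 12; σ²_Signage = ((16−8)/6)² = 1.778

Forward pass:
ES_Permits = 0; EF_Permits = 15
ES_Catering order = 0; EF_Catering order = 8
ES_AV setup = 0; EF_AV setup = 9
ES_Stage build = 0; EF_Stage build = 6
ES_Marketing push = 0; EF_Marketing push = 14
ES_Ticketing = max(EF_AV setup=9, EF_Stage build=6) = 9; EF_Ticketing = 9+2 = 11
ES_Staff briefing = 14; EF_Staff briefing = 14+4 = 18
ES_Rehearsal = 8; EF_Rehearsal = 8+13 = 21
ES_Signage = max(EF_Permits=15, EF_Marketing push=14, EF_Ticketing=11, EF_Staff briefing=18, EF_Rehearsal=21) = 21; EF_Signage = 21+12 = 33
Expected project duration μ = 33 days. Critical path: Catering order → Rehearsal → Signage.

Variance along critical path = 1.000 + 9.000 + 1.778 = 11.778; σ = 3.432 days.
D = μ + z·σ = 33 + 0.842·3.432 = 35.9 days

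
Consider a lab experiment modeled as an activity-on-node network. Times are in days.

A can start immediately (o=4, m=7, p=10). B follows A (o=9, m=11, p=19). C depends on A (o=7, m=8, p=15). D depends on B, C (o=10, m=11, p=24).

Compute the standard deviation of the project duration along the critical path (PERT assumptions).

te_A = (4 + 4·7 + 10)/6 = 42/6 = 7; σ²_A = ((10−4)/6)² = 1.000
te_B = (9 + 4·11 + 19)/6 = 72/6 = 12; σ²_B = ((19−9)/6)² = 2.778
te_C = (7 + 4·8 + 15)/6 = 54/6 = 9; σ²_C = ((15−7)/6)² = 1.778
te_D = (10 + 4·11 + 24)/6 = 78/6 = 13; σ²_D = ((24−10)/6)² = 5.444

Forward pass:
ES_A = 0; EF_A = 7
ES_B = 7; EF_B = 7+12 = 19
ES_C = 7; EF_C = 7+9 = 16
ES_D = max(EF_B=19, EF_C=16) = 19; EF_D = 19+13 = 32
Expected project duration μ = 32 days. Critical path: A → B → D.

Variance along critical path = 1.000 + 2.778 + 5.444 = 9.222
σ = √9.222 = 3.037 days

3.04 days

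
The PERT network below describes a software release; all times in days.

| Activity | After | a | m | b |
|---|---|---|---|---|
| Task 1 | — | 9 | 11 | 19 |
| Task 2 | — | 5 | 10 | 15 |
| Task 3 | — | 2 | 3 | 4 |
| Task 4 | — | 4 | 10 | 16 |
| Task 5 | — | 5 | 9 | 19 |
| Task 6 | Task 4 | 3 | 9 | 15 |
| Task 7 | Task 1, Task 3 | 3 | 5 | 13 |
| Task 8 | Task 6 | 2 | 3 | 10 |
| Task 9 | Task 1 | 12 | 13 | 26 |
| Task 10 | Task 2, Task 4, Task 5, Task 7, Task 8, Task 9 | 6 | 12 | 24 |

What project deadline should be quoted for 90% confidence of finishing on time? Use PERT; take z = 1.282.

te_Task 1 = (9 + 4·11 + 19)/6 = 72/6 = 12; σ²_Task 1 = ((19−9)/6)² = 2.778
te_Task 2 = (5 + 4·10 + 15)/6 = 60/6 = 10; σ²_Task 2 = ((15−5)/6)² = 2.778
te_Task 3 = (2 + 4·3 + 4)/6 = 18/6 = 3; σ²_Task 3 = ((4−2)/6)² = 0.111
te_Task 4 = (4 + 4·10 + 16)/6 = 60/6 = 10; σ²_Task 4 = ((16−4)/6)² = 4.000
te_Task 5 = (5 + 4·9 + 19)/6 = 60/6 = 10; σ²_Task 5 = ((19−5)/6)² = 5.444
te_Task 6 = (3 + 4·9 + 15)/6 = 54/6 = 9; σ²_Task 6 = ((15−3)/6)² = 4.000
te_Task 7 = (3 + 4·5 + 13)/6 = 36/6 = 6; σ²_Task 7 = ((13−3)/6)² = 2.778
te_Task 8 = (2 + 4·3 + 10)/6 = 24/6 = 4; σ²_Task 8 = ((10−2)/6)² = 1.778
te_Task 9 = (12 + 4·13 + 26)/6 = 90/6 = 15; σ²_Task 9 = ((26−12)/6)² = 5.444
te_Task 10 = (6 + 4·12 + 24)/6 = 78/6 = 13; σ²_Task 10 = ((24−6)/6)² = 9.000

Forward pass:
ES_Task 1 = 0; EF_Task 1 = 12
ES_Task 2 = 0; EF_Task 2 = 10
ES_Task 3 = 0; EF_Task 3 = 3
ES_Task 4 = 0; EF_Task 4 = 10
ES_Task 5 = 0; EF_Task 5 = 10
ES_Task 6 = 10; EF_Task 6 = 10+9 = 19
ES_Task 7 = max(EF_Task 1=12, EF_Task 3=3) = 12; EF_Task 7 = 12+6 = 18
ES_Task 8 = 19; EF_Task 8 = 19+4 = 23
ES_Task 9 = 12; EF_Task 9 = 12+15 = 27
ES_Task 10 = max(EF_Task 2=10, EF_Task 4=10, EF_Task 5=10, EF_Task 7=18, EF_Task 8=23, EF_Task 9=27) = 27; EF_Task 10 = 27+13 = 40
Expected project duration μ = 40 days. Critical path: Task 1 → Task 9 → Task 10.

Variance along critical path = 2.778 + 5.444 + 9.000 = 17.222; σ = 4.150 days.
D = μ + z·σ = 40 + 1.282·4.150 = 45.3 days

45.3 days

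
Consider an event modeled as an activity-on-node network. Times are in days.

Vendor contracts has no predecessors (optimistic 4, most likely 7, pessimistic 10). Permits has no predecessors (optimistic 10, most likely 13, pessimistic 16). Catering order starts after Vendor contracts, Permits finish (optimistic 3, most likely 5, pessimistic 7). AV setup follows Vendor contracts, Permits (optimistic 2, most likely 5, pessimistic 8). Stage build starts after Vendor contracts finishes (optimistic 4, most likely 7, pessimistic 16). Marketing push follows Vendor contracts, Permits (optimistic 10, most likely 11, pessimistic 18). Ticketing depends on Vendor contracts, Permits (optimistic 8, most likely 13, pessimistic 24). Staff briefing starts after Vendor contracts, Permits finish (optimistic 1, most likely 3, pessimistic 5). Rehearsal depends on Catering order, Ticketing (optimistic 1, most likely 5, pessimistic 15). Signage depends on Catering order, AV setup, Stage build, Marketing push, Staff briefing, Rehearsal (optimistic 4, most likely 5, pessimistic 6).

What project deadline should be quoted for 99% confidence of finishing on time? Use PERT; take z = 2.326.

te_Vendor contracts = (4 + 4·7 + 10)/6 = 42/6 = 7; σ²_Vendor contracts = ((10−4)/6)² = 1.000
te_Permits = (10 + 4·13 + 16)/6 = 78/6 = 13; σ²_Permits = ((16−10)/6)² = 1.000
te_Catering order = (3 + 4·5 + 7)/6 = 30/6 = 5; σ²_Catering order = ((7−3)/6)² = 0.444
te_AV setup = (2 + 4·5 + 8)/6 = 30/6 = 5; σ²_AV setup = ((8−2)/6)² = 1.000
te_Stage build = (4 + 4·7 + 16)/6 = 48/6 = 8; σ²_Stage build = ((16−4)/6)² = 4.000
te_Marketing push = (10 + 4·11 + 18)/6 = 72/6 = 12; σ²_Marketing push = ((18−10)/6)² = 1.778
te_Ticketing = (8 + 4·13 + 24)/6 = 84/6 = 14; σ²_Ticketing = ((24−8)/6)² = 7.111
te_Staff briefing = (1 + 4·3 + 5)/6 = 18/6 = 3; σ²_Staff briefing = ((5−1)/6)² = 0.444
te_Rehearsal = (1 + 4·5 + 15)/6 = 36/6 = 6; σ²_Rehearsal = ((15−1)/6)² = 5.444
te_Signage = (4 + 4·5 + 6)/6 = 30/6 = 5; σ²_Signage = ((6−4)/6)² = 0.111

Forward pass:
ES_Vendor contracts = 0; EF_Vendor contracts = 7
ES_Permits = 0; EF_Permits = 13
ES_Catering order = max(EF_Vendor contracts=7, EF_Permits=13) = 13; EF_Catering order = 13+5 = 18
ES_AV setup = max(EF_Vendor contracts=7, EF_Permits=13) = 13; EF_AV setup = 13+5 = 18
ES_Stage build = 7; EF_Stage build = 7+8 = 15
ES_Marketing push = max(EF_Vendor contracts=7, EF_Permits=13) = 13; EF_Marketing push = 13+12 = 25
ES_Ticketing = max(EF_Vendor contracts=7, EF_Permits=13) = 13; EF_Ticketing = 13+14 = 27
ES_Staff briefing = max(EF_Vendor contracts=7, EF_Permits=13) = 13; EF_Staff briefing = 13+3 = 16
ES_Rehearsal = max(EF_Catering order=18, EF_Ticketing=27) = 27; EF_Rehearsal = 27+6 = 33
ES_Signage = max(EF_Catering order=18, EF_AV setup=18, EF_Stage build=15, EF_Marketing push=25, EF_Staff briefing=16, EF_Rehearsal=33) = 33; EF_Signage = 33+5 = 38
Expected project duration μ = 38 days. Critical path: Permits → Ticketing → Rehearsal → Signage.

Variance along critical path = 1.000 + 7.111 + 5.444 + 0.111 = 13.667; σ = 3.697 days.
D = μ + z·σ = 38 + 2.326·3.697 = 46.6 days

46.6 days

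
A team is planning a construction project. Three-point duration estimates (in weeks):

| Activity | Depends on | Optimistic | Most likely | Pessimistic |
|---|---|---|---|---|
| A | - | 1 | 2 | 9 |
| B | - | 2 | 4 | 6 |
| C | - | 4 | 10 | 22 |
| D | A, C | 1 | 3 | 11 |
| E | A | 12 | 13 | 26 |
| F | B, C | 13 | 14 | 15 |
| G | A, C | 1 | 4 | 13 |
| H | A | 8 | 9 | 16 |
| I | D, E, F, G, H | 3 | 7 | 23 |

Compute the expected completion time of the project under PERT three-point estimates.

te_A = (1 + 4·2 + 9)/6 = 18/6 = 3
te_B = (2 + 4·4 + 6)/6 = 24/6 = 4
te_C = (4 + 4·10 + 22)/6 = 66/6 = 11
te_D = (1 + 4·3 + 11)/6 = 24/6 = 4
te_E = (12 + 4·13 + 26)/6 = 90/6 = 15
te_F = (13 + 4·14 + 15)/6 = 84/6 = 14
te_G = (1 + 4·4 + 13)/6 = 30/6 = 5
te_H = (8 + 4·9 + 16)/6 = 60/6 = 10
te_I = (3 + 4·7 + 23)/6 = 54/6 = 9

Forward pass:
ES_A = 0; EF_A = 3
ES_B = 0; EF_B = 4
ES_C = 0; EF_C = 11
ES_D = max(EF_A=3, EF_C=11) = 11; EF_D = 11+4 = 15
ES_E = 3; EF_E = 3+15 = 18
ES_F = max(EF_B=4, EF_C=11) = 11; EF_F = 11+14 = 25
ES_G = max(EF_A=3, EF_C=11) = 11; EF_G = 11+5 = 16
ES_H = 3; EF_H = 3+10 = 13
ES_I = max(EF_D=15, EF_E=18, EF_F=25, EF_G=16, EF_H=13) = 25; EF_I = 25+9 = 34
Expected project duration μ = 34 weeks. Critical path: C → F → I.

34 weeks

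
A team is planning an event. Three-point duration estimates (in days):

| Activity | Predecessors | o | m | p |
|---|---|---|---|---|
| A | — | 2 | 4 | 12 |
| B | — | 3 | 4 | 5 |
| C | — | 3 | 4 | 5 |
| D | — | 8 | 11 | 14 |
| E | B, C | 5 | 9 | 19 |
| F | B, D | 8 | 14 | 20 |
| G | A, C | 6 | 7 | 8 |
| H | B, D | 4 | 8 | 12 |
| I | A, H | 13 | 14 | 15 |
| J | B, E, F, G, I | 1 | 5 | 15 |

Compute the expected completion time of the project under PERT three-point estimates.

te_A = (2 + 4·4 + 12)/6 = 30/6 = 5
te_B = (3 + 4·4 + 5)/6 = 24/6 = 4
te_C = (3 + 4·4 + 5)/6 = 24/6 = 4
te_D = (8 + 4·11 + 14)/6 = 66/6 = 11
te_E = (5 + 4·9 + 19)/6 = 60/6 = 10
te_F = (8 + 4·14 + 20)/6 = 84/6 = 14
te_G = (6 + 4·7 + 8)/6 = 42/6 = 7
te_H = (4 + 4·8 + 12)/6 = 48/6 = 8
te_I = (13 + 4·14 + 15)/6 = 84/6 = 14
te_J = (1 + 4·5 + 15)/6 = 36/6 = 6

Forward pass:
ES_A = 0; EF_A = 5
ES_B = 0; EF_B = 4
ES_C = 0; EF_C = 4
ES_D = 0; EF_D = 11
ES_E = max(EF_B=4, EF_C=4) = 4; EF_E = 4+10 = 14
ES_F = max(EF_B=4, EF_D=11) = 11; EF_F = 11+14 = 25
ES_G = max(EF_A=5, EF_C=4) = 5; EF_G = 5+7 = 12
ES_H = max(EF_B=4, EF_D=11) = 11; EF_H = 11+8 = 19
ES_I = max(EF_A=5, EF_H=19) = 19; EF_I = 19+14 = 33
ES_J = max(EF_B=4, EF_E=14, EF_F=25, EF_G=12, EF_I=33) = 33; EF_J = 33+6 = 39
Expected project duration μ = 39 days. Critical path: D → H → I → J.

39 days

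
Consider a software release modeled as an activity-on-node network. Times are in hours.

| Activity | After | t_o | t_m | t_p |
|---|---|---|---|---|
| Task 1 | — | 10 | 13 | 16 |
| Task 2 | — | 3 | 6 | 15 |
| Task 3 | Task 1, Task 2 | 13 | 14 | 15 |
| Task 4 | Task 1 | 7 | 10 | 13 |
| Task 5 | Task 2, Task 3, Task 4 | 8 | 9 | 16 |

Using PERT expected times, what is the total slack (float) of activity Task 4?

te_Task 1 = (10 + 4·13 + 16)/6 = 78/6 = 13
te_Task 2 = (3 + 4·6 + 15)/6 = 42/6 = 7
te_Task 3 = (13 + 4·14 + 15)/6 = 84/6 = 14
te_Task 4 = (7 + 4·10 + 13)/6 = 60/6 = 10
te_Task 5 = (8 + 4·9 + 16)/6 = 60/6 = 10

Forward pass:
ES_Task 1 = 0; EF_Task 1 = 13
ES_Task 2 = 0; EF_Task 2 = 7
ES_Task 3 = max(EF_Task 1=13, EF_Task 2=7) = 13; EF_Task 3 = 13+14 = 27
ES_Task 4 = 13; EF_Task 4 = 13+10 = 23
ES_Task 5 = max(EF_Task 2=7, EF_Task 3=27, EF_Task 4=23) = 27; EF_Task 5 = 27+10 = 37
Expected project duration μ = 37 hours. Critical path: Task 1 → Task 3 → Task 5.

Backward pass:
LF_Task 5 = 37; LS_Task 5 = 37−10 = 27
LF_Task 4 = LS_Task 5 = 27; LS_Task 4 = 27−10 = 17
LF_Task 3 = LS_Task 5 = 27; LS_Task 3 = 27−14 = 13
LF_Task 2 = min(LS_Task 3=13, LS_Task 5=27) = 13; LS_Task 2 = 13−7 = 6
LF_Task 1 = min(LS_Task 3=13, LS_Task 4=17) = 13; LS_Task 1 = 13−13 = 0
Slack_Task 4 = LS_Task 4 − ES_Task 4 = 17 − 13 = 4

4 hours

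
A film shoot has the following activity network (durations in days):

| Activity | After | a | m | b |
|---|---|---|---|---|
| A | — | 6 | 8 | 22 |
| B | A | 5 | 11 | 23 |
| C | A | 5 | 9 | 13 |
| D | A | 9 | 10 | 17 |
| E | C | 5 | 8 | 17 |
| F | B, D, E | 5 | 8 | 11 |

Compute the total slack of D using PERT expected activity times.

te_A = (6 + 4·8 + 22)/6 = 60/6 = 10
te_B = (5 + 4·11 + 23)/6 = 72/6 = 12
te_C = (5 + 4·9 + 13)/6 = 54/6 = 9
te_D = (9 + 4·10 + 17)/6 = 66/6 = 11
te_E = (5 + 4·8 + 17)/6 = 54/6 = 9
te_F = (5 + 4·8 + 11)/6 = 48/6 = 8

Forward pass:
ES_A = 0; EF_A = 10
ES_B = 10; EF_B = 10+12 = 22
ES_C = 10; EF_C = 10+9 = 19
ES_D = 10; EF_D = 10+11 = 21
ES_E = 19; EF_E = 19+9 = 28
ES_F = max(EF_B=22, EF_D=21, EF_E=28) = 28; EF_F = 28+8 = 36
Expected project duration μ = 36 days. Critical path: A → C → E → F.

Backward pass:
LF_F = 36; LS_F = 36−8 = 28
LF_E = LS_F = 28; LS_E = 28−9 = 19
LF_D = LS_F = 28; LS_D = 28−11 = 17
LF_C = LS_E = 19; LS_C = 19−9 = 10
LF_B = LS_F = 28; LS_B = 28−12 = 16
LF_A = min(LS_B=16, LS_C=10, LS_D=17) = 10; LS_A = 10−10 = 0
Slack_D = LS_D − ES_D = 17 − 10 = 7

7 days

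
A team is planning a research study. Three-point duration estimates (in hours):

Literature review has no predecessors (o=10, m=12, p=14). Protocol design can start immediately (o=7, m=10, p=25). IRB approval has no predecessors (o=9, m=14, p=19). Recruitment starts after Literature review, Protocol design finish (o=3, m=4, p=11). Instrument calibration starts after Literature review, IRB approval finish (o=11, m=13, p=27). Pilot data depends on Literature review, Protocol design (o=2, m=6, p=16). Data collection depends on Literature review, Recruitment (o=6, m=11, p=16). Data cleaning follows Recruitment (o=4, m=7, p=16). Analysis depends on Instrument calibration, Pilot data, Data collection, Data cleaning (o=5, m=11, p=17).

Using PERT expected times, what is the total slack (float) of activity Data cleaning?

4 hours

te_Literature review = (10 + 4·12 + 14)/6 = 72/6 = 12
te_Protocol design = (7 + 4·10 + 25)/6 = 72/6 = 12
te_IRB approval = (9 + 4·14 + 19)/6 = 84/6 = 14
te_Recruitment = (3 + 4·4 + 11)/6 = 30/6 = 5
te_Instrument calibration = (11 + 4·13 + 27)/6 = 90/6 = 15
te_Pilot data = (2 + 4·6 + 16)/6 = 42/6 = 7
te_Data collection = (6 + 4·11 + 16)/6 = 66/6 = 11
te_Data cleaning = (4 + 4·7 + 16)/6 = 48/6 = 8
te_Analysis = (5 + 4·11 + 17)/6 = 66/6 = 11

Forward pass:
ES_Literature review = 0; EF_Literature review = 12
ES_Protocol design = 0; EF_Protocol design = 12
ES_IRB approval = 0; EF_IRB approval = 14
ES_Recruitment = max(EF_Literature review=12, EF_Protocol design=12) = 12; EF_Recruitment = 12+5 = 17
ES_Instrument calibration = max(EF_Literature review=12, EF_IRB approval=14) = 14; EF_Instrument calibration = 14+15 = 29
ES_Pilot data = max(EF_Literature review=12, EF_Protocol design=12) = 12; EF_Pilot data = 12+7 = 19
ES_Data collection = max(EF_Literature review=12, EF_Recruitment=17) = 17; EF_Data collection = 17+11 = 28
ES_Data cleaning = 17; EF_Data cleaning = 17+8 = 25
ES_Analysis = max(EF_Instrument calibration=29, EF_Pilot data=19, EF_Data collection=28, EF_Data cleaning=25) = 29; EF_Analysis = 29+11 = 40
Expected project duration μ = 40 hours. Critical path: IRB approval → Instrument calibration → Analysis.

Backward pass:
LF_Analysis = 40; LS_Analysis = 40−11 = 29
LF_Data cleaning = LS_Analysis = 29; LS_Data cleaning = 29−8 = 21
LF_Data collection = LS_Analysis = 29; LS_Data collection = 29−11 = 18
LF_Pilot data = LS_Analysis = 29; LS_Pilot data = 29−7 = 22
LF_Instrument calibration = LS_Analysis = 29; LS_Instrument calibration = 29−15 = 14
LF_Recruitment = min(LS_Data collection=18, LS_Data cleaning=21) = 18; LS_Recruitment = 18−5 = 13
LF_IRB approval = LS_Instrument calibration = 14; LS_IRB approval = 14−14 = 0
LF_Protocol design = min(LS_Recruitment=13, LS_Pilot data=22) = 13; LS_Protocol design = 13−12 = 1
LF_Literature review = min(LS_Recruitment=13, LS_Instrument calibration=14, LS_Pilot data=22, LS_Data collection=18) = 13; LS_Literature review = 13−12 = 1
Slack_Data cleaning = LS_Data cleaning − ES_Data cleaning = 21 − 17 = 4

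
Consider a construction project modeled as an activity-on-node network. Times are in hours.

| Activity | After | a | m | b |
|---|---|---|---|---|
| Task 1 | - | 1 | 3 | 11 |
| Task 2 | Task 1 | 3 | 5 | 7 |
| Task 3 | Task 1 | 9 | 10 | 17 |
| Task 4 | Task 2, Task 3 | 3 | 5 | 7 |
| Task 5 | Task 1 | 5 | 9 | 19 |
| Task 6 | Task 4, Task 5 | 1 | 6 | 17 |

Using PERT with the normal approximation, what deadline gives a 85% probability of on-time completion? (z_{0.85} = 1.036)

30.6 hours

te_Task 1 = (1 + 4·3 + 11)/6 = 24/6 = 4; σ²_Task 1 = ((11−1)/6)² = 2.778
te_Task 2 = (3 + 4·5 + 7)/6 = 30/6 = 5; σ²_Task 2 = ((7−3)/6)² = 0.444
te_Task 3 = (9 + 4·10 + 17)/6 = 66/6 = 11; σ²_Task 3 = ((17−9)/6)² = 1.778
te_Task 4 = (3 + 4·5 + 7)/6 = 30/6 = 5; σ²_Task 4 = ((7−3)/6)² = 0.444
te_Task 5 = (5 + 4·9 + 19)/6 = 60/6 = 10; σ²_Task 5 = ((19−5)/6)² = 5.444
te_Task 6 = (1 + 4·6 + 17)/6 = 42/6 = 7; σ²_Task 6 = ((17−1)/6)² = 7.111

Forward pass:
ES_Task 1 = 0; EF_Task 1 = 4
ES_Task 2 = 4; EF_Task 2 = 4+5 = 9
ES_Task 3 = 4; EF_Task 3 = 4+11 = 15
ES_Task 4 = max(EF_Task 2=9, EF_Task 3=15) = 15; EF_Task 4 = 15+5 = 20
ES_Task 5 = 4; EF_Task 5 = 4+10 = 14
ES_Task 6 = max(EF_Task 4=20, EF_Task 5=14) = 20; EF_Task 6 = 20+7 = 27
Expected project duration μ = 27 hours. Critical path: Task 1 → Task 3 → Task 4 → Task 6.

Variance along critical path = 2.778 + 1.778 + 0.444 + 7.111 = 12.111; σ = 3.480 hours.
D = μ + z·σ = 27 + 1.036·3.480 = 30.6 hours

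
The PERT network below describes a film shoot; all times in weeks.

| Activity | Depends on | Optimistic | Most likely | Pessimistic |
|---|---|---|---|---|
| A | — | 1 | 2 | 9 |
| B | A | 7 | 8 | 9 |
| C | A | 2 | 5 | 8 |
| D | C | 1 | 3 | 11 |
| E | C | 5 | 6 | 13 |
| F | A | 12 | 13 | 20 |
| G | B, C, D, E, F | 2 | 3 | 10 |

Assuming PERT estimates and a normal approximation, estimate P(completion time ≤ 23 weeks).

te_A = (1 + 4·2 + 9)/6 = 18/6 = 3; σ²_A = ((9−1)/6)² = 1.778
te_B = (7 + 4·8 + 9)/6 = 48/6 = 8; σ²_B = ((9−7)/6)² = 0.111
te_C = (2 + 4·5 + 8)/6 = 30/6 = 5; σ²_C = ((8−2)/6)² = 1.000
te_D = (1 + 4·3 + 11)/6 = 24/6 = 4; σ²_D = ((11−1)/6)² = 2.778
te_E = (5 + 4·6 + 13)/6 = 42/6 = 7; σ²_E = ((13−5)/6)² = 1.778
te_F = (12 + 4·13 + 20)/6 = 84/6 = 14; σ²_F = ((20−12)/6)² = 1.778
te_G = (2 + 4·3 + 10)/6 = 24/6 = 4; σ²_G = ((10−2)/6)² = 1.778

Forward pass:
ES_A = 0; EF_A = 3
ES_B = 3; EF_B = 3+8 = 11
ES_C = 3; EF_C = 3+5 = 8
ES_D = 8; EF_D = 8+4 = 12
ES_E = 8; EF_E = 8+7 = 15
ES_F = 3; EF_F = 3+14 = 17
ES_G = max(EF_B=11, EF_C=8, EF_D=12, EF_E=15, EF_F=17) = 17; EF_G = 17+4 = 21
Expected project duration μ = 21 weeks. Critical path: A → F → G.

Variance along critical path = 1.778 + 1.778 + 1.778 = 5.333; σ = √5.333 = 2.309 weeks.
Z = (23 − 21) / 2.309 = 0.866
P(T ≤ 23) = Φ(0.866) ≈ 0.807

0.807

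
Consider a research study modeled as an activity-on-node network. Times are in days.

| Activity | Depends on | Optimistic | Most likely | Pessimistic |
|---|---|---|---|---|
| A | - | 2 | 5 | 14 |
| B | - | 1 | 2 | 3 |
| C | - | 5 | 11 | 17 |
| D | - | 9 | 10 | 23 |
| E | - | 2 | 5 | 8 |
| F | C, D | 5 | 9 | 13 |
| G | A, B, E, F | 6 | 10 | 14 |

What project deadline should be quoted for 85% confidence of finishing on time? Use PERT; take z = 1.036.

te_A = (2 + 4·5 + 14)/6 = 36/6 = 6; σ²_A = ((14−2)/6)² = 4.000
te_B = (1 + 4·2 + 3)/6 = 12/6 = 2; σ²_B = ((3−1)/6)² = 0.111
te_C = (5 + 4·11 + 17)/6 = 66/6 = 11; σ²_C = ((17−5)/6)² = 4.000
te_D = (9 + 4·10 + 23)/6 = 72/6 = 12; σ²_D = ((23−9)/6)² = 5.444
te_E = (2 + 4·5 + 8)/6 = 30/6 = 5; σ²_E = ((8−2)/6)² = 1.000
te_F = (5 + 4·9 + 13)/6 = 54/6 = 9; σ²_F = ((13−5)/6)² = 1.778
te_G = (6 + 4·10 + 14)/6 = 60/6 = 10; σ²_G = ((14−6)/6)² = 1.778

Forward pass:
ES_A = 0; EF_A = 6
ES_B = 0; EF_B = 2
ES_C = 0; EF_C = 11
ES_D = 0; EF_D = 12
ES_E = 0; EF_E = 5
ES_F = max(EF_C=11, EF_D=12) = 12; EF_F = 12+9 = 21
ES_G = max(EF_A=6, EF_B=2, EF_E=5, EF_F=21) = 21; EF_G = 21+10 = 31
Expected project duration μ = 31 days. Critical path: D → F → G.

Variance along critical path = 5.444 + 1.778 + 1.778 = 9.000; σ = 3.000 days.
D = μ + z·σ = 31 + 1.036·3.000 = 34.1 days

34.1 days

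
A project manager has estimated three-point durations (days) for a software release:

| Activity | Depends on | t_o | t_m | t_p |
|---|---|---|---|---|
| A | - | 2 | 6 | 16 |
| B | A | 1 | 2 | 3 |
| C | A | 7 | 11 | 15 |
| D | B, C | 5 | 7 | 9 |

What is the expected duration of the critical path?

te_A = (2 + 4·6 + 16)/6 = 42/6 = 7
te_B = (1 + 4·2 + 3)/6 = 12/6 = 2
te_C = (7 + 4·11 + 15)/6 = 66/6 = 11
te_D = (5 + 4·7 + 9)/6 = 42/6 = 7

Forward pass:
ES_A = 0; EF_A = 7
ES_B = 7; EF_B = 7+2 = 9
ES_C = 7; EF_C = 7+11 = 18
ES_D = max(EF_B=9, EF_C=18) = 18; EF_D = 18+7 = 25
Expected project duration μ = 25 days. Critical path: A → C → D.

25 days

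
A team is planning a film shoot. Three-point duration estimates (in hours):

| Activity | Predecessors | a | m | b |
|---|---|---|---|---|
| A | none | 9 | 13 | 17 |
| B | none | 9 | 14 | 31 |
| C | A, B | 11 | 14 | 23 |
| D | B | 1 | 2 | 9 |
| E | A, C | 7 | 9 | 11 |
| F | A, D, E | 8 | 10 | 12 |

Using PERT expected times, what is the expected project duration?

te_A = (9 + 4·13 + 17)/6 = 78/6 = 13
te_B = (9 + 4·14 + 31)/6 = 96/6 = 16
te_C = (11 + 4·14 + 23)/6 = 90/6 = 15
te_D = (1 + 4·2 + 9)/6 = 18/6 = 3
te_E = (7 + 4·9 + 11)/6 = 54/6 = 9
te_F = (8 + 4·10 + 12)/6 = 60/6 = 10

Forward pass:
ES_A = 0; EF_A = 13
ES_B = 0; EF_B = 16
ES_C = max(EF_A=13, EF_B=16) = 16; EF_C = 16+15 = 31
ES_D = 16; EF_D = 16+3 = 19
ES_E = max(EF_A=13, EF_C=31) = 31; EF_E = 31+9 = 40
ES_F = max(EF_A=13, EF_D=19, EF_E=40) = 40; EF_F = 40+10 = 50
Expected project duration μ = 50 hours. Critical path: B → C → E → F.

50 hours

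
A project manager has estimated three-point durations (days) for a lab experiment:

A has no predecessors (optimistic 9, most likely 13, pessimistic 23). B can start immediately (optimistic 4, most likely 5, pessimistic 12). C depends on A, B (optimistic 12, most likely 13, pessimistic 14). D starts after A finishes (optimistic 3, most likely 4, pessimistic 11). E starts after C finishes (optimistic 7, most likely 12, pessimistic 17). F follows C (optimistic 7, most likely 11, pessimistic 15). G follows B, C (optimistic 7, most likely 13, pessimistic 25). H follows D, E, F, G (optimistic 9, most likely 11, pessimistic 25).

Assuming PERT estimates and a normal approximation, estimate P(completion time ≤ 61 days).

te_A = (9 + 4·13 + 23)/6 = 84/6 = 14; σ²_A = ((23−9)/6)² = 5.444
te_B = (4 + 4·5 + 12)/6 = 36/6 = 6; σ²_B = ((12−4)/6)² = 1.778
te_C = (12 + 4·13 + 14)/6 = 78/6 = 13; σ²_C = ((14−12)/6)² = 0.111
te_D = (3 + 4·4 + 11)/6 = 30/6 = 5; σ²_D = ((11−3)/6)² = 1.778
te_E = (7 + 4·12 + 17)/6 = 72/6 = 12; σ²_E = ((17−7)/6)² = 2.778
te_F = (7 + 4·11 + 15)/6 = 66/6 = 11; σ²_F = ((15−7)/6)² = 1.778
te_G = (7 + 4·13 + 25)/6 = 84/6 = 14; σ²_G = ((25−7)/6)² = 9.000
te_H = (9 + 4·11 + 25)/6 = 78/6 = 13; σ²_H = ((25−9)/6)² = 7.111

Forward pass:
ES_A = 0; EF_A = 14
ES_B = 0; EF_B = 6
ES_C = max(EF_A=14, EF_B=6) = 14; EF_C = 14+13 = 27
ES_D = 14; EF_D = 14+5 = 19
ES_E = 27; EF_E = 27+12 = 39
ES_F = 27; EF_F = 27+11 = 38
ES_G = max(EF_B=6, EF_C=27) = 27; EF_G = 27+14 = 41
ES_H = max(EF_D=19, EF_E=39, EF_F=38, EF_G=41) = 41; EF_H = 41+13 = 54
Expected project duration μ = 54 days. Critical path: A → C → G → H.

Variance along critical path = 5.444 + 0.111 + 9.000 + 7.111 = 21.667; σ = √21.667 = 4.655 days.
Z = (61 − 54) / 4.655 = 1.504
P(T ≤ 61) = Φ(1.504) ≈ 0.934

0.934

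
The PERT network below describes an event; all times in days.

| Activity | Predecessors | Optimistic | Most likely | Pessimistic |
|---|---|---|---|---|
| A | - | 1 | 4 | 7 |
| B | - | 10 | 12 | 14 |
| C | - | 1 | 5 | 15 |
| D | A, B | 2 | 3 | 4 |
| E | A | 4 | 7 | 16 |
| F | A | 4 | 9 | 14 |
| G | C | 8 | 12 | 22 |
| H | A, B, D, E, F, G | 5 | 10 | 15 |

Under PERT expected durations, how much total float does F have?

6 days

te_A = (1 + 4·4 + 7)/6 = 24/6 = 4
te_B = (10 + 4·12 + 14)/6 = 72/6 = 12
te_C = (1 + 4·5 + 15)/6 = 36/6 = 6
te_D = (2 + 4·3 + 4)/6 = 18/6 = 3
te_E = (4 + 4·7 + 16)/6 = 48/6 = 8
te_F = (4 + 4·9 + 14)/6 = 54/6 = 9
te_G = (8 + 4·12 + 22)/6 = 78/6 = 13
te_H = (5 + 4·10 + 15)/6 = 60/6 = 10

Forward pass:
ES_A = 0; EF_A = 4
ES_B = 0; EF_B = 12
ES_C = 0; EF_C = 6
ES_D = max(EF_A=4, EF_B=12) = 12; EF_D = 12+3 = 15
ES_E = 4; EF_E = 4+8 = 12
ES_F = 4; EF_F = 4+9 = 13
ES_G = 6; EF_G = 6+13 = 19
ES_H = max(EF_A=4, EF_B=12, EF_D=15, EF_E=12, EF_F=13, EF_G=19) = 19; EF_H = 19+10 = 29
Expected project duration μ = 29 days. Critical path: C → G → H.

Backward pass:
LF_H = 29; LS_H = 29−10 = 19
LF_G = LS_H = 19; LS_G = 19−13 = 6
LF_F = LS_H = 19; LS_F = 19−9 = 10
LF_E = LS_H = 19; LS_E = 19−8 = 11
LF_D = LS_H = 19; LS_D = 19−3 = 16
LF_C = LS_G = 6; LS_C = 6−6 = 0
LF_B = min(LS_D=16, LS_H=19) = 16; LS_B = 16−12 = 4
LF_A = min(LS_D=16, LS_E=11, LS_F=10, LS_H=19) = 10; LS_A = 10−4 = 6
Slack_F = LS_F − ES_F = 10 − 4 = 6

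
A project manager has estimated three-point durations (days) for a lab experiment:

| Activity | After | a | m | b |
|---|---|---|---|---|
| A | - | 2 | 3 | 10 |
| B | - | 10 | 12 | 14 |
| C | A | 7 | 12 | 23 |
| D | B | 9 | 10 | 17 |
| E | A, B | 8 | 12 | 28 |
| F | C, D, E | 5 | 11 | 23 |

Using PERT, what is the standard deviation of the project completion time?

te_A = (2 + 4·3 + 10)/6 = 24/6 = 4; σ²_A = ((10−2)/6)² = 1.778
te_B = (10 + 4·12 + 14)/6 = 72/6 = 12; σ²_B = ((14−10)/6)² = 0.444
te_C = (7 + 4·12 + 23)/6 = 78/6 = 13; σ²_C = ((23−7)/6)² = 7.111
te_D = (9 + 4·10 + 17)/6 = 66/6 = 11; σ²_D = ((17−9)/6)² = 1.778
te_E = (8 + 4·12 + 28)/6 = 84/6 = 14; σ²_E = ((28−8)/6)² = 11.111
te_F = (5 + 4·11 + 23)/6 = 72/6 = 12; σ²_F = ((23−5)/6)² = 9.000

Forward pass:
ES_A = 0; EF_A = 4
ES_B = 0; EF_B = 12
ES_C = 4; EF_C = 4+13 = 17
ES_D = 12; EF_D = 12+11 = 23
ES_E = max(EF_A=4, EF_B=12) = 12; EF_E = 12+14 = 26
ES_F = max(EF_C=17, EF_D=23, EF_E=26) = 26; EF_F = 26+12 = 38
Expected project duration μ = 38 days. Critical path: B → E → F.

Variance along critical path = 0.444 + 11.111 + 9.000 = 20.556
σ = √20.556 = 4.534 days

4.53 days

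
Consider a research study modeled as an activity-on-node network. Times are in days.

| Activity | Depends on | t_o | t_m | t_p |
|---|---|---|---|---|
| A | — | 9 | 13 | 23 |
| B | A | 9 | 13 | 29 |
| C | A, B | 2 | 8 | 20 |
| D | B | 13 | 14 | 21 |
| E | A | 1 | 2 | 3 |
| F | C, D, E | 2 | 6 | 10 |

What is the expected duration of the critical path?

50 days

te_A = (9 + 4·13 + 23)/6 = 84/6 = 14
te_B = (9 + 4·13 + 29)/6 = 90/6 = 15
te_C = (2 + 4·8 + 20)/6 = 54/6 = 9
te_D = (13 + 4·14 + 21)/6 = 90/6 = 15
te_E = (1 + 4·2 + 3)/6 = 12/6 = 2
te_F = (2 + 4·6 + 10)/6 = 36/6 = 6

Forward pass:
ES_A = 0; EF_A = 14
ES_B = 14; EF_B = 14+15 = 29
ES_C = max(EF_A=14, EF_B=29) = 29; EF_C = 29+9 = 38
ES_D = 29; EF_D = 29+15 = 44
ES_E = 14; EF_E = 14+2 = 16
ES_F = max(EF_C=38, EF_D=44, EF_E=16) = 44; EF_F = 44+6 = 50
Expected project duration μ = 50 days. Critical path: A → B → D → F.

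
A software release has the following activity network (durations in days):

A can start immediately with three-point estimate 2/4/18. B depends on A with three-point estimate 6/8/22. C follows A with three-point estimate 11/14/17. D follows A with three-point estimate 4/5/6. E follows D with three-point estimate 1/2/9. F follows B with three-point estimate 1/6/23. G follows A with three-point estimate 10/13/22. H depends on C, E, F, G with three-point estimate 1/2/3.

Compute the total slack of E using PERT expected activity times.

10 days

te_A = (2 + 4·4 + 18)/6 = 36/6 = 6
te_B = (6 + 4·8 + 22)/6 = 60/6 = 10
te_C = (11 + 4·14 + 17)/6 = 84/6 = 14
te_D = (4 + 4·5 + 6)/6 = 30/6 = 5
te_E = (1 + 4·2 + 9)/6 = 18/6 = 3
te_F = (1 + 4·6 + 23)/6 = 48/6 = 8
te_G = (10 + 4·13 + 22)/6 = 84/6 = 14
te_H = (1 + 4·2 + 3)/6 = 12/6 = 2

Forward pass:
ES_A = 0; EF_A = 6
ES_B = 6; EF_B = 6+10 = 16
ES_C = 6; EF_C = 6+14 = 20
ES_D = 6; EF_D = 6+5 = 11
ES_E = 11; EF_E = 11+3 = 14
ES_F = 16; EF_F = 16+8 = 24
ES_G = 6; EF_G = 6+14 = 20
ES_H = max(EF_C=20, EF_E=14, EF_F=24, EF_G=20) = 24; EF_H = 24+2 = 26
Expected project duration μ = 26 days. Critical path: A → B → F → H.

Backward pass:
LF_H = 26; LS_H = 26−2 = 24
LF_G = LS_H = 24; LS_G = 24−14 = 10
LF_F = LS_H = 24; LS_F = 24−8 = 16
LF_E = LS_H = 24; LS_E = 24−3 = 21
LF_D = LS_E = 21; LS_D = 21−5 = 16
LF_C = LS_H = 24; LS_C = 24−14 = 10
LF_B = LS_F = 16; LS_B = 16−10 = 6
LF_A = min(LS_B=6, LS_C=10, LS_D=16, LS_G=10) = 6; LS_A = 6−6 = 0
Slack_E = LS_E − ES_E = 21 − 11 = 10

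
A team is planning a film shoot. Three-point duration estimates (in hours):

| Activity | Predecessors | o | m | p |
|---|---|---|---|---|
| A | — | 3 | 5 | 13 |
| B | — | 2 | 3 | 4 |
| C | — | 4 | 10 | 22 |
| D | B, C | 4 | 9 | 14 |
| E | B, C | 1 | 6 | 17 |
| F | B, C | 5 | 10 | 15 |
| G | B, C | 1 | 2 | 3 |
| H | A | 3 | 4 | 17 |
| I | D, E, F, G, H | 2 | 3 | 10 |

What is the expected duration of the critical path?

25 hours

te_A = (3 + 4·5 + 13)/6 = 36/6 = 6
te_B = (2 + 4·3 + 4)/6 = 18/6 = 3
te_C = (4 + 4·10 + 22)/6 = 66/6 = 11
te_D = (4 + 4·9 + 14)/6 = 54/6 = 9
te_E = (1 + 4·6 + 17)/6 = 42/6 = 7
te_F = (5 + 4·10 + 15)/6 = 60/6 = 10
te_G = (1 + 4·2 + 3)/6 = 12/6 = 2
te_H = (3 + 4·4 + 17)/6 = 36/6 = 6
te_I = (2 + 4·3 + 10)/6 = 24/6 = 4

Forward pass:
ES_A = 0; EF_A = 6
ES_B = 0; EF_B = 3
ES_C = 0; EF_C = 11
ES_D = max(EF_B=3, EF_C=11) = 11; EF_D = 11+9 = 20
ES_E = max(EF_B=3, EF_C=11) = 11; EF_E = 11+7 = 18
ES_F = max(EF_B=3, EF_C=11) = 11; EF_F = 11+10 = 21
ES_G = max(EF_B=3, EF_C=11) = 11; EF_G = 11+2 = 13
ES_H = 6; EF_H = 6+6 = 12
ES_I = max(EF_D=20, EF_E=18, EF_F=21, EF_G=13, EF_H=12) = 21; EF_I = 21+4 = 25
Expected project duration μ = 25 hours. Critical path: C → F → I.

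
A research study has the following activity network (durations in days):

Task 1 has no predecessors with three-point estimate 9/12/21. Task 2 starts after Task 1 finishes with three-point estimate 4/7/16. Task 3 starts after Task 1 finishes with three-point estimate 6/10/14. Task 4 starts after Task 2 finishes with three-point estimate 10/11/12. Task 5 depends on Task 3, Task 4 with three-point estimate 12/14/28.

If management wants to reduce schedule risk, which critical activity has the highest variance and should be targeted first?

te_Task 1 = (9 + 4·12 + 21)/6 = 78/6 = 13; σ²_Task 1 = ((21−9)/6)² = 4.000
te_Task 2 = (4 + 4·7 + 16)/6 = 48/6 = 8; σ²_Task 2 = ((16−4)/6)² = 4.000
te_Task 3 = (6 + 4·10 + 14)/6 = 60/6 = 10; σ²_Task 3 = ((14−6)/6)² = 1.778
te_Task 4 = (10 + 4·11 + 12)/6 = 66/6 = 11; σ²_Task 4 = ((12−10)/6)² = 0.111
te_Task 5 = (12 + 4·14 + 28)/6 = 96/6 = 16; σ²_Task 5 = ((28−12)/6)² = 7.111

Forward pass:
ES_Task 1 = 0; EF_Task 1 = 13
ES_Task 2 = 13; EF_Task 2 = 13+8 = 21
ES_Task 3 = 13; EF_Task 3 = 13+10 = 23
ES_Task 4 = 21; EF_Task 4 = 21+11 = 32
ES_Task 5 = max(EF_Task 3=23, EF_Task 4=32) = 32; EF_Task 5 = 32+16 = 48
Expected project duration μ = 48 days. Critical path: Task 1 → Task 2 → Task 4 → Task 5.

Variances on critical path: σ²_Task 1=4.000, σ²_Task 2=4.000, σ²_Task 4=0.111, σ²_Task 5=7.111.
Largest is σ²_Task 5 = 7.111.

Task 5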